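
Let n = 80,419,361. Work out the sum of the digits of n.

8+0+4+1+9+3+6+1 = 32

32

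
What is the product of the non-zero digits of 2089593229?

699840

2×8×9×5×9×3×2×2×9 = 699840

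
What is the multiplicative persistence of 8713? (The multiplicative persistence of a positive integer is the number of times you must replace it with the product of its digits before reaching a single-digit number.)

8713 → 168 → 48 → 32 → 6 (4 steps)

4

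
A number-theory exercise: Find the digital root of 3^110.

The digital root of n equals n mod 9 (or 9 when 9 | n), so we need 3^110 mod 9.
3^110 ≡ 0 (mod 9), so the digital root is 9.

9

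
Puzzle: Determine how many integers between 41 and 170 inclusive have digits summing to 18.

1

The integers in [41, 170] that have digits summing to 18: 99.
1 qualifies.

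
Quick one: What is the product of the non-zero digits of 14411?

16

1×4×4×1×1 = 16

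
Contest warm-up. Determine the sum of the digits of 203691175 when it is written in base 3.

21

203691175 in base 3 is 112012021120202121.
Digit sum: 1+1+2+0+1+2+0+2+1+1+2+0+2+0+2+1+2+1 = 21.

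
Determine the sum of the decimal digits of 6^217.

6^217 = 7224725205889410649212540341143700420020396160744719346148727326870123334263820738224512851407547149623920737629697012475969154152959371374689816692007936300343137140736
Sum of its 169 digits: 693.

693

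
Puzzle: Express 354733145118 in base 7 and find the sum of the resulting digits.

354733145118 in base 7 is 34425421661112.
Digit sum: 3+4+4+2+5+4+2+1+6+6+1+1+1+2 = 42.

42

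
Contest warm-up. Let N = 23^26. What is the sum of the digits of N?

178

23^26 = 254052654154149545721997685422868689
Sum of its 36 digits: 178.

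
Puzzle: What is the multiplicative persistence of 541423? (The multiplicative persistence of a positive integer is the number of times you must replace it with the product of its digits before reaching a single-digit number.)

541423 → 480 → 0 (2 steps)

2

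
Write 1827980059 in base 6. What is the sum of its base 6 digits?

34

1827980059 in base 6 is 501215542351.
Digit sum: 5+0+1+2+1+5+5+4+2+3+5+1 = 34.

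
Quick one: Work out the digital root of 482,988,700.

1

4+8+2+9+8+8+7+0+0 = 46
4+6 = 10
1+0 = 1
(Equivalently, 482,988,700 mod 9 = 1.)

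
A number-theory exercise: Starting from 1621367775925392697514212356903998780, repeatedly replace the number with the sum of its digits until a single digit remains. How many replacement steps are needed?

3

1621367775925392697514212356903998780 → 179 → 17 → 8 (3 steps)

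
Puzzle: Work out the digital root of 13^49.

The digital root of n equals n mod 9 (or 9 when 9 | n), so we need 13^49 mod 9.
13^49 ≡ 4 (mod 9), so the digital root is 4.

4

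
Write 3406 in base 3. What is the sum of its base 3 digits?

3406 in base 3 is 11200011.
Digit sum: 1+1+2+0+0+0+1+1 = 6.

6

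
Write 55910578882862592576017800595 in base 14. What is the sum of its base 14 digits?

190

55910578882862592576017800595 in base 14 is 135757354ADCA20BC7BC349C9D.
Digit sum: 1+3+5+7+5+7+3+5+4+10+13+12+10+2+0+11+12+7+11+12+3+4+9+12+9+13 = 190.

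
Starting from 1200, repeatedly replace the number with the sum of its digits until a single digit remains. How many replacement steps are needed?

1200 → 3 (1 step)

1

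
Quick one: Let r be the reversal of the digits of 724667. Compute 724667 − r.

Reverse of 724667 is 766427.
724667 − 766427 = -41760

-41760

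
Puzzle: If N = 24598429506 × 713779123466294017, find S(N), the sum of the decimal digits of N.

24598429506 × 713779123466294017 = 17557845451440103744244065602
Sum of its 29 digits: 108.

108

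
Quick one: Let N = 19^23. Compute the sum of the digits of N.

145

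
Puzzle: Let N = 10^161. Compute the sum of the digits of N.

10^161 = 100000000000000000000000000000000000000000000000000000000000000000000000000000000000000000000000000000000000000000000000000000000000000000000000000000000000000000
Sum of its 162 digits: 1.

1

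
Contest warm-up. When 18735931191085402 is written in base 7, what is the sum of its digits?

18735931191085402 in base 7 is 14335301233654142620.
Digit sum: 1+4+3+3+5+3+0+1+2+3+3+6+5+4+1+4+2+6+2+0 = 58.

58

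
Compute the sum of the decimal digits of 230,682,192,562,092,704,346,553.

2+3+0+6+8+2+1+9+2+5+6+2+0+9+2+7+0+4+3+4+6+5+5+3 = 94

94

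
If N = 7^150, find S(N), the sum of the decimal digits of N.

595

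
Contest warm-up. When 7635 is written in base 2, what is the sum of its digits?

9

7635 in base 2 is 1110111010011.
Digit sum: 1+1+1+0+1+1+1+0+1+0+0+1+1 = 9.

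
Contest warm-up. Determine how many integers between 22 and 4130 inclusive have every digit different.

The integers in [22, 4130] that have every digit different: 23, 24, 25, 26, 27, 28, …, 4129, 4130.
2301 qualify.

2301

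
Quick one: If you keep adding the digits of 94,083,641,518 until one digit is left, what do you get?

9+4+0+8+3+6+4+1+5+1+8 = 49
4+9 = 13
1+3 = 4
(Equivalently, 94,083,641,518 mod 9 = 4.)

4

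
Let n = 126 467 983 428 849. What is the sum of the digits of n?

1+2+6+4+6+7+9+8+3+4+2+8+8+4+9 = 81

81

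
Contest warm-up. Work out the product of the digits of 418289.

4×1×8×2×8×9 = 4608

4608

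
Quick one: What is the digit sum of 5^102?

298

5^102 = 197215226305252951352932141320696557418301608777255751192569732666015625
Sum of its 72 digits: 298.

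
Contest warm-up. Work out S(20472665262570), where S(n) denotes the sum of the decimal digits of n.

2+0+4+7+2+6+6+5+2+6+2+5+7+0 = 54

54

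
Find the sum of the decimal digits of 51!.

51! = 1551118753287382280224243016469303211063259720016986112000000000000
Sum of its 67 digits: 198.

198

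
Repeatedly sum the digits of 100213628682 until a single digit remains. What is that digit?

3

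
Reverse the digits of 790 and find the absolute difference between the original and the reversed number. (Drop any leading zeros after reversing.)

Reverse of 790 is 97.
|790 − 97| = 693

693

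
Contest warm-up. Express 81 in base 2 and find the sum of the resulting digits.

3

81 in base 2 is 1010001.
Digit sum: 1+0+1+0+0+0+1 = 3.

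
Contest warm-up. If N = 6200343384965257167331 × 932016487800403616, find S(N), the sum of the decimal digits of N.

6200343384965257167331 × 932016487800403616 = 5778822264811784867915281657298649468896
Sum of its 40 digits: 224.

224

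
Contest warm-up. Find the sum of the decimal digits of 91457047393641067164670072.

109

9+1+4+5+7+0+4+7+3+9+3+6+4+1+0+6+7+1+6+4+6+7+0+0+7+2 = 109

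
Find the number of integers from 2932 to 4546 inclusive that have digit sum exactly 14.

The integers in [2932, 4546] that have digit sum exactly 14: 3029, 3038, 3047, 3056, 3065, 3074, …, 4532, 4541.
117 qualify.

117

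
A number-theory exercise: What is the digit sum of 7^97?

7^97 = 9429960669459935834824045974053110235735286294182581343830598633795018832760723207
Sum of its 82 digits: 376.

376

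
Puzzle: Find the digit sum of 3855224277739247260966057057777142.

3+8+5+5+2+2+4+2+7+7+7+3+9+2+4+7+2+6+0+9+6+6+0+5+7+0+5+7+7+7+7+1+4+2 = 158

158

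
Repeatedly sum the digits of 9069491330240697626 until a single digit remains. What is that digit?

5

9+0+6+9+4+9+1+3+3+0+2+4+0+6+9+7+6+2+6 = 86
8+6 = 14
1+4 = 5
(Equivalently, 9069491330240697626 mod 9 = 5.)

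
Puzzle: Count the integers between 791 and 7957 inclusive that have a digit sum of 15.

The integers in [791, 7957] that have a digit sum of 15: 807, 816, 825, 834, 843, 852, …, 7710, 7800.
470 qualify.

470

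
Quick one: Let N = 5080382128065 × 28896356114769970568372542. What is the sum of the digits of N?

5080382128065 × 28896356114769970568372542 = 146804531171679138454105912509673591230
Sum of its 39 digits: 156.

156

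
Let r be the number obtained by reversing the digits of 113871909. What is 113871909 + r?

Reverse of 113871909 is 909178311.
113871909 + 909178311 = 1023050220

1023050220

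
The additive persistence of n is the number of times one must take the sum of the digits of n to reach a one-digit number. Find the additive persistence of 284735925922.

284735925922 → 58 → 13 → 4 (3 steps)

3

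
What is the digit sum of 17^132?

703

17^132 = 2625775682230227256591138703384510714221543388544059587876505133347642477252019728910975721702964077825426123244307077258044804502593094758305899213484429663735361
Sum of its 163 digits: 703.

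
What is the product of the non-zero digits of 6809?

432

6×8×9 = 432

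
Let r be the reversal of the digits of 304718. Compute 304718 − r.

Reverse of 304718 is 817403.
304718 − 817403 = -512685

-512685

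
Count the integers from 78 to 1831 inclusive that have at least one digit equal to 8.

The integers in [78, 1831] that have at least one digit equal to 8: 78, 80, 81, 82, 83, 84, …, 1830, 1831.
448 qualify.

448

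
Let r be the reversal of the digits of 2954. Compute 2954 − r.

Reverse of 2954 is 4592.
2954 − 4592 = -1638

-1638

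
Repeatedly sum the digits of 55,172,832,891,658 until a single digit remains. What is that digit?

5+5+1+7+2+8+3+2+8+9+1+6+5+8 = 70
7+0 = 7

7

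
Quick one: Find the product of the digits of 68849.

13824

6×8×8×4×9 = 13824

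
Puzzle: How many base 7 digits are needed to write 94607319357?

94607319357 in base 7 is 6556312642335, which has 13 digits.

13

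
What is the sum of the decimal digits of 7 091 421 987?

48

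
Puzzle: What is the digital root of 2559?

3

2+5+5+9 = 21
2+1 = 3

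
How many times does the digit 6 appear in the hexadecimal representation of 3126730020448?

3126730020448 in base 16 is 2D7FFA1D660.
The digit 6 appears 2 times.

2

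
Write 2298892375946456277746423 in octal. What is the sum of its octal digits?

2298892375946456277746423 in base 8 is 746636322260727541554101367.
Digit sum: 7+4+6+6+3+6+3+2+2+2+6+0+7+2+7+5+4+1+5+5+4+1+0+1+3+6+7 = 105.

105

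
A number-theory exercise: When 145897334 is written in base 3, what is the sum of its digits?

18

145897334 in base 3 is 101011112100111222.
Digit sum: 1+0+1+0+1+1+1+1+2+1+0+0+1+1+1+2+2+2 = 18.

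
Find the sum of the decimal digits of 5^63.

170

5^63 = 108420217248550443400745280086994171142578125
Sum of its 45 digits: 170.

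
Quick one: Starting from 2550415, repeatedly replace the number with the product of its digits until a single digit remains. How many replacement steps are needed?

2550415 → 0 (1 step)

1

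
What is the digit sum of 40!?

40! = 815915283247897734345611269596115894272000000000
Sum of its 48 digits: 189.

189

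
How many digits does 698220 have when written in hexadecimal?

5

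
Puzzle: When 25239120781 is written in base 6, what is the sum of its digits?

36

25239120781 in base 6 is 15332241541221.
Digit sum: 1+5+3+3+2+2+4+1+5+4+1+2+2+1 = 36.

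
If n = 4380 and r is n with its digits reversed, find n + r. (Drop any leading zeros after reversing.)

5214

Reverse of 4380 is 834.
4380 + 834 = 5214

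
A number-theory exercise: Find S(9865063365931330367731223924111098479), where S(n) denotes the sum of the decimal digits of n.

159

9+8+6+5+0+6+3+3+6+5+9+3+1+3+3+0+3+6+7+7+3+1+2+2+3+9+2+4+1+1+1+0+9+8+4+7+9 = 159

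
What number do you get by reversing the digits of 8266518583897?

Reversing 8266518583897 gives 7983858156628.

7983858156628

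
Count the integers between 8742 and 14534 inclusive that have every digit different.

The integers in [8742, 14534] that have every digit different: 8742, 8743, 8745, 8746, 8749, 8750, …, 14530, 14532.
1734 qualify.

1734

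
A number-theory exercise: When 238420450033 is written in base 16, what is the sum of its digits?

238420450033 in base 16 is 3782F75AF1.
Digit sum: 3+7+8+2+15+7+5+10+15+1 = 73.

73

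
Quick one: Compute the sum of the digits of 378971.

3+7+8+9+7+1 = 35

35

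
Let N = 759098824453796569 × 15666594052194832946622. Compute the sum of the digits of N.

759098824453796569 × 15666594052194832946622 = 11892493128215938937459037083233223739918
Sum of its 41 digits: 186.

186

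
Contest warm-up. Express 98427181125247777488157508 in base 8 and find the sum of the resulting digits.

106

98427181125247777488157508 in base 8 is 50552610270553423376652535504.
Digit sum: 5+0+5+5+2+6+1+0+2+7+0+5+5+3+4+2+3+3+7+6+6+5+2+5+3+5+5+0+4 = 106.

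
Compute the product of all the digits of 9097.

0

9×0×9×7 = 0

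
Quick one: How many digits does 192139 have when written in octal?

6

192139 in base 8 is 567213, which has 6 digits.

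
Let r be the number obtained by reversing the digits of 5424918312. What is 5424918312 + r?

7563112557

Reverse of 5424918312 is 2138194245.
5424918312 + 2138194245 = 7563112557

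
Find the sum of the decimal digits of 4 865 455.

4+8+6+5+4+5+5 = 37

37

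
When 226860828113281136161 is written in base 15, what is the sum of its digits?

107

226860828113281136161 in base 15 is 24811508B2BB2CC2E1.
Digit sum: 2+4+8+1+1+5+0+8+11+2+11+11+2+12+12+2+14+1 = 107.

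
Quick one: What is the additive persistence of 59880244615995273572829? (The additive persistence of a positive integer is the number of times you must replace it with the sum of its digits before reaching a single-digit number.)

59880244615995273572829 → 120 → 3 (2 steps)

2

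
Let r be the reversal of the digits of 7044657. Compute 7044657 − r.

-519750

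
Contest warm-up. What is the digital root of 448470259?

4+4+8+4+7+0+2+5+9 = 43
4+3 = 7
(Equivalently, 448470259 mod 9 = 7.)

7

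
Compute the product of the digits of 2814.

64

2×8×1×4 = 64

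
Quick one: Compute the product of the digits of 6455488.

6×4×5×5×4×8×8 = 153600

153600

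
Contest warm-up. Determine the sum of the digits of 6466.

22

6+4+6+6 = 22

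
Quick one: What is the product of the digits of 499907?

0

4×9×9×9×0×7 = 0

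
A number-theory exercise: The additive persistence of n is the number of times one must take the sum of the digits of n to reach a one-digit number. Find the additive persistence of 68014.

3

68014 → 19 → 10 → 1 (3 steps)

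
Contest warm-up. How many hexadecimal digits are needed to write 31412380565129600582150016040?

31412380565129600582150016040 in base 16 is 657FB652952EF1110EF04C28, which has 24 digits.

24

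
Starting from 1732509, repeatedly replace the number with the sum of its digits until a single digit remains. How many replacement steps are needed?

2

1732509 → 27 → 9 (2 steps)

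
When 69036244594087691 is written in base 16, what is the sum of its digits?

86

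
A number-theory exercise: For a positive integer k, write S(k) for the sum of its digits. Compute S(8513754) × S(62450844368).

1650

S(8513754) = 8+5+1+3+7+5+4 = 33.
S(62450844368) = 6+2+4+5+0+8+4+4+3+6+8 = 50.
33 · 50 = 1650.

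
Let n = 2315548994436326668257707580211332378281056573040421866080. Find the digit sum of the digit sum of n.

7

First digit sum: 241.
2+4+1 = 7.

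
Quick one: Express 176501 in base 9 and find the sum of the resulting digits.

176501 in base 9 is 288102.
Digit sum: 2+8+8+1+0+2 = 21.

21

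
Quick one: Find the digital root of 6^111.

9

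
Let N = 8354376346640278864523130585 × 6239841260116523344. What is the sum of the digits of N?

8354376346640278864523130585 × 6239841260116523344 = 52129982230307554305702408907037695241112876240
Sum of its 47 digits: 180.

180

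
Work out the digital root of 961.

9+6+1 = 16
1+6 = 7
(Equivalently, 961 mod 9 = 7.)

7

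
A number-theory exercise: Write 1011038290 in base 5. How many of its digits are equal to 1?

5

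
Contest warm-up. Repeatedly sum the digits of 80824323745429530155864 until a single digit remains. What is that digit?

8+0+8+2+4+3+2+3+7+4+5+4+2+9+5+3+0+1+5+5+8+6+4 = 98
9+8 = 17
1+7 = 8
(Equivalently, 80824323745429530155864 mod 9 = 8.)

8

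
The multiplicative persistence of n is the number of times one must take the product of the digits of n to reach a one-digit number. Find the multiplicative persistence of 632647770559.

1

632647770559 → 0 (1 step)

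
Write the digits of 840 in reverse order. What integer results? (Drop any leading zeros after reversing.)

Reversing 840 gives 48.

48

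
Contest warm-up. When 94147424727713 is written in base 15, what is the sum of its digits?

94147424727713 in base 15 is AD3ECD2BC9C8.
Digit sum: 10+13+3+14+12+13+2+11+12+9+12+8 = 119.

119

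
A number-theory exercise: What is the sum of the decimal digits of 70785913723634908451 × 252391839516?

171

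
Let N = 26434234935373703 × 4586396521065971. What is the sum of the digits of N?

124

26434234935373703 × 4586396521065971 = 121237883144638504187008801560613
Sum of its 33 digits: 124.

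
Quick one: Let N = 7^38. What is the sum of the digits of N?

130

7^38 = 129934811447123020117172145698449
Sum of its 33 digits: 130.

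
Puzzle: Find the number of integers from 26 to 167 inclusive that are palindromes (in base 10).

The integers in [26, 167] that are palindromes (in base 10): 33, 44, 55, 66, 77, 88, …, 151, 161.
14 qualify.

14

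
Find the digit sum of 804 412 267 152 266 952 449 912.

8+0+4+4+1+2+2+6+7+1+5+2+2+6+6+9+5+2+4+4+9+9+1+2 = 101

101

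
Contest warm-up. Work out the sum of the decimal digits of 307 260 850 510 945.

3+0+7+2+6+0+8+5+0+5+1+0+9+4+5 = 55

55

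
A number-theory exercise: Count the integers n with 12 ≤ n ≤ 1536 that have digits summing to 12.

121

The integers in [12, 1536] that have digits summing to 12: 39, 48, 57, 66, 75, 84, …, 1524, 1533.
121 qualify.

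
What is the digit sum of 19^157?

901

19^157 = 581186274899706972831421391417641072300700843706617376040224916350662006010995942378926073253583568161964251127580417823679739851997917309209993609088481759108685890042812061131177154939404645838384739
Sum of its 201 digits: 901.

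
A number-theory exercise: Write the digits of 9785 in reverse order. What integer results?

5879

Reversing 9785 gives 5879.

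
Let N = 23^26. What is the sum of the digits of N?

178

23^26 = 254052654154149545721997685422868689
Sum of its 36 digits: 178.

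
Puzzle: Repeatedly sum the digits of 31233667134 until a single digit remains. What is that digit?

3+1+2+3+3+6+6+7+1+3+4 = 39
3+9 = 12
1+2 = 3

3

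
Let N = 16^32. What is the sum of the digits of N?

166

16^32 = 340282366920938463463374607431768211456
Sum of its 39 digits: 166.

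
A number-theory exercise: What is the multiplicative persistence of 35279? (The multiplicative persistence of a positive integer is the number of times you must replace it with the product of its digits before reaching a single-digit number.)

35279 → 1890 → 0 (2 steps)

2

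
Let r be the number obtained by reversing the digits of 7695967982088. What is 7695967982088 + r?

16498865678055

Reverse of 7695967982088 is 8802897695967.
7695967982088 + 8802897695967 = 16498865678055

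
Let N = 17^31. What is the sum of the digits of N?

17^31 = 139288917338851014461418017489467720433
Sum of its 39 digits: 170.

170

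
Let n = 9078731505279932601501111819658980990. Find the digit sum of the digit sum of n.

12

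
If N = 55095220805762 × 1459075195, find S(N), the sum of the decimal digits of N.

55095220805762 × 1459075195 = 80388070040735247273590
Sum of its 23 digits: 92.

92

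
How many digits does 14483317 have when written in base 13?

14483317 in base 13 is 3001414, which has 7 digits.

7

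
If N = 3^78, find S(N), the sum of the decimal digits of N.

153

3^78 = 16423203268260658146231467800709255289
Sum of its 38 digits: 153.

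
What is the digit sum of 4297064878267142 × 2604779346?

96

4297064878267142 × 2604779346 = 11192905843332255752049132
Sum of its 26 digits: 96.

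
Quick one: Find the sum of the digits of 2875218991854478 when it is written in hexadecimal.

103

2875218991854478 in base 16 is A36FF16A9338E.
Digit sum: 10+3+6+15+15+1+6+10+9+3+3+8+14 = 103.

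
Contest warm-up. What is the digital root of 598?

5+9+8 = 22
2+2 = 4

4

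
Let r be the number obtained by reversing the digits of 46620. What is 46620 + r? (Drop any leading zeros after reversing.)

Reverse of 46620 is 2664.
46620 + 2664 = 49284

49284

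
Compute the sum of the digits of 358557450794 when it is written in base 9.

358557450794 in base 9 is 1237444081888.
Digit sum: 1+2+3+7+4+4+4+0+8+1+8+8+8 = 58.

58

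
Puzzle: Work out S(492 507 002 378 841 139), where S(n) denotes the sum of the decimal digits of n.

4+9+2+5+0+7+0+0+2+3+7+8+8+4+1+1+3+9 = 73

73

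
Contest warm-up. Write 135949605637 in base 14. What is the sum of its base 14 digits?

79

135949605637 in base 14 is 681971ACCD.
Digit sum: 6+8+1+9+7+1+10+12+12+13 = 79.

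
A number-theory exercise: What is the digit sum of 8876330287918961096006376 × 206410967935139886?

171

8876330287918961096006376 × 206410967935139886 = 1832171926441351671004940364883429507913136
Sum of its 43 digits: 171.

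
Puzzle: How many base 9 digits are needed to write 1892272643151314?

1892272643151314 in base 9 is 10163874400722805, which has 17 digits.

17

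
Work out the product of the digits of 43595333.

72900

4×3×5×9×5×3×3×3 = 72900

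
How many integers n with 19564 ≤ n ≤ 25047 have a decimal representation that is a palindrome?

55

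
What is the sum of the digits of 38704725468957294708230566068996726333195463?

217

3+8+7+0+4+7+2+5+4+6+8+9+5+7+2+9+4+7+0+8+2+3+0+5+6+6+0+6+8+9+9+6+7+2+6+3+3+3+1+9+5+4+6+3 = 217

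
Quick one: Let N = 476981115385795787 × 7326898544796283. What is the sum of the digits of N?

146

476981115385795787 × 7326898544796283 = 3494792240215495103554381754659721
Sum of its 34 digits: 146.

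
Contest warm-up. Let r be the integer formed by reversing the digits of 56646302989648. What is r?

84698920364665

Reversing 56646302989648 gives 84698920364665.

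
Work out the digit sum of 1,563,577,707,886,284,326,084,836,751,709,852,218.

179

1+5+6+3+5+7+7+7+0+7+8+8+6+2+8+4+3+2+6+0+8+4+8+3+6+7+5+1+7+0+9+8+5+2+2+1+8 = 179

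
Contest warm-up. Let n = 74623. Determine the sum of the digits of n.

22

7+4+6+2+3 = 22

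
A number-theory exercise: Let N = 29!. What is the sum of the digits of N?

126

29! = 8841761993739701954543616000000
Sum of its 31 digits: 126.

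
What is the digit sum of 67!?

369

67! = 36471110918188685288249859096605464427167635314049524593701628500267962436943872000000000000000
Sum of its 95 digits: 369.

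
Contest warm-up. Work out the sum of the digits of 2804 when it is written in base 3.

10

2804 in base 3 is 10211212.
Digit sum: 1+0+2+1+1+2+1+2 = 10.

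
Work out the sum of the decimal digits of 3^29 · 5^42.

3^29 · 5^42 = 15604741148509447157266549766063690185546875
Sum of its 44 digits: 207.

207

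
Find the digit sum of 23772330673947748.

82

2+3+7+7+2+3+3+0+6+7+3+9+4+7+7+4+8 = 82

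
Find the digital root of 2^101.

5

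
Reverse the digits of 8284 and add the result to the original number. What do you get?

13112

Reverse of 8284 is 4828.
8284 + 4828 = 13112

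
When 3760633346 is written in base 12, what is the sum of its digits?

3760633346 in base 12 is 88B518542.
Digit sum: 8+8+11+5+1+8+5+4+2 = 52.

52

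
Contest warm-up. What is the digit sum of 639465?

6+3+9+4+6+5 = 33

33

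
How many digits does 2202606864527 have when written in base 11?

12

2202606864527 in base 11 is 77A136175983, which has 12 digits.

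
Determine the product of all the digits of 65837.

5040

6×5×8×3×7 = 5040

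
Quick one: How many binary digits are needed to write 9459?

14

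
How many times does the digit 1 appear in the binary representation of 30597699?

30597699 in base 2 is 1110100101110001001000011.
The digit 1 appears 12 times.

12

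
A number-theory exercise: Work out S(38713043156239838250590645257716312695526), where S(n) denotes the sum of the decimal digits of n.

3+8+7+1+3+0+4+3+1+5+6+2+3+9+8+3+8+2+5+0+5+9+0+6+4+5+2+5+7+7+1+6+3+1+2+6+9+5+5+2+6 = 177

177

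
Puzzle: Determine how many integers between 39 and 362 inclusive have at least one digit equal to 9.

The integers in [39, 362] that have at least one digit equal to 9: 39, 49, 59, 69, 79, 89, …, 349, 359.
60 qualify.

60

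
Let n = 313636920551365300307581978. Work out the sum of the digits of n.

3+1+3+6+3+6+9+2+0+5+5+1+3+6+5+3+0+0+3+0+7+5+8+1+9+7+8 = 109

109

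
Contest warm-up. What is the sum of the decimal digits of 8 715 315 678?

8+7+1+5+3+1+5+6+7+8 = 51

51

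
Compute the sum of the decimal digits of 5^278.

871

5^278 = 205902303578721156725558086938867558744335183249384913087456309084143443183003117036140143954093175567640001629499188985752942536993788401929211706568195218436390092620058567263185977935791015625
Sum of its 195 digits: 871.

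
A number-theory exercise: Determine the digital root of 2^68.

4

The digital root of n equals n mod 9 (or 9 when 9 | n), so we need 2^68 mod 9.
2^68 ≡ 4 (mod 9), so the digital root is 4.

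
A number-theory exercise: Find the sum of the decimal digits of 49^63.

469

49^63 = 30363584636685952977761483300842317761884830962342835712214251124211986029046959176627705345482312365245649
Sum of its 107 digits: 469.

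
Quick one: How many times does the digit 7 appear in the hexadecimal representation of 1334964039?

1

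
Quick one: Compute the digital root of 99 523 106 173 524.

9+9+5+2+3+1+0+6+1+7+3+5+2+4 = 57
5+7 = 12
1+2 = 3

3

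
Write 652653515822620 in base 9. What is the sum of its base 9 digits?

652653515822620 in base 9 is 3146761720183784.
Digit sum: 3+1+4+6+7+6+1+7+2+0+1+8+3+7+8+4 = 68.

68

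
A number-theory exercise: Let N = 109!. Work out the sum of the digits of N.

657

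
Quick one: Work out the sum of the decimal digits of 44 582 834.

4+4+5+8+2+8+3+4 = 38

38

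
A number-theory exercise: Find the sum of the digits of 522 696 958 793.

71

5+2+2+6+9+6+9+5+8+7+9+3 = 71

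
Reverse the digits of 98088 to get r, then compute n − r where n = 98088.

9999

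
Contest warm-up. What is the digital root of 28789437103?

2+8+7+8+9+4+3+7+1+0+3 = 52
5+2 = 7

7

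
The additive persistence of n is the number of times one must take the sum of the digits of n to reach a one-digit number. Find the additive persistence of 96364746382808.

3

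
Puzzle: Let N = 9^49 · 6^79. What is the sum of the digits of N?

468

9^49 · 6^79 = 1705421535600331453409021291378286847138416386784184565388257328975612428752220909517927392801308464742662144
Sum of its 109 digits: 468.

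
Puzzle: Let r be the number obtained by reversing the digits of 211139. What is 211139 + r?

1142251

Reverse of 211139 is 931112.
211139 + 931112 = 1142251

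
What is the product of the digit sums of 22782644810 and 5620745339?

S(22782644810) = 2+2+7+8+2+6+4+4+8+1+0 = 44.
S(5620745339) = 5+6+2+0+7+4+5+3+3+9 = 44.
44 · 44 = 1936.

1936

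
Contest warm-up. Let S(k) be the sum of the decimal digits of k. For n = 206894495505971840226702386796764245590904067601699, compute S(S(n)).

9

First digit sum: 243.
2+4+3 = 9.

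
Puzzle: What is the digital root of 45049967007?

4+5+0+4+9+9+6+7+0+0+7 = 51
5+1 = 6

6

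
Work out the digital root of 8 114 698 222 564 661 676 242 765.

8

8+1+1+4+6+9+8+2+2+2+5+6+4+6+6+1+6+7+6+2+4+2+7+6+5 = 116
1+1+6 = 8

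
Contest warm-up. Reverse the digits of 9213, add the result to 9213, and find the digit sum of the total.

Reversal of 9213 is 3129; 9213 + 3129 = 12342.
Digit sum of 12342: 1+2+3+4+2 = 12.

12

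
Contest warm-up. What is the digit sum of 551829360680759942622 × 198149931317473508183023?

234

551829360680759942622 × 198149931317473508183023 = 109344949917857898711828851251959784954506306
Sum of its 45 digits: 234.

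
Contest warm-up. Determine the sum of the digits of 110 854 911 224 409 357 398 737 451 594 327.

1+1+0+8+5+4+9+1+1+2+2+4+4+0+9+3+5+7+3+9+8+7+3+7+4+5+1+5+9+4+3+2+7 = 143

143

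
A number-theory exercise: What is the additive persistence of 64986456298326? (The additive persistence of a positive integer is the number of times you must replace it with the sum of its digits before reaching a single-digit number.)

64986456298326 → 78 → 15 → 6 (3 steps)

3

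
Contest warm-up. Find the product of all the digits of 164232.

288

1×6×4×2×3×2 = 288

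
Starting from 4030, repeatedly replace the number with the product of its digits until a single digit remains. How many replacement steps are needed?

1

4030 → 0 (1 step)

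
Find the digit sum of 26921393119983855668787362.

137

2+6+9+2+1+3+9+3+1+1+9+9+8+3+8+5+5+6+6+8+7+8+7+3+6+2 = 137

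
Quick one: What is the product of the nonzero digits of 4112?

8

4×1×1×2 = 8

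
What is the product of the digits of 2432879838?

2×4×3×2×8×7×9×8×3×8 = 4644864

4644864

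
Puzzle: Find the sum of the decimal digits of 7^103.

7^103 = 1109425442801291991031214184801374366124020697224286512520326098667350170655466324580343
Sum of its 88 digits: 331.

331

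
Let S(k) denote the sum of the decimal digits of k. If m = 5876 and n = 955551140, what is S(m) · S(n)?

S(5876) = 5+8+7+6 = 26.
S(955551140) = 9+5+5+5+5+1+1+4+0 = 35.
26 · 35 = 910.

910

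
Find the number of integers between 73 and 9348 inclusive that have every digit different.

The integers in [73, 9348] that have every digit different: 73, 74, 75, 76, 78, 79, …, 9347, 9348.
4900 qualify.

4900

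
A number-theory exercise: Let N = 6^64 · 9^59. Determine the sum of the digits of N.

504

6^64 · 9^59 = 12647016392543961888989018975980337642048192809709376507243241300691950078942556183253672987387632963026944
Sum of its 107 digits: 504.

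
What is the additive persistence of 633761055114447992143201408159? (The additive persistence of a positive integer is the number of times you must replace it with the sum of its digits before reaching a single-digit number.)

633761055114447992143201408159 → 115 → 7 (2 steps)

2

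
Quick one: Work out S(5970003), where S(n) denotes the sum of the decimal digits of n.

5+9+7+0+0+0+3 = 24

24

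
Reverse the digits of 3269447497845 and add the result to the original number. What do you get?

Reverse of 3269447497845 is 5487947449623.
3269447497845 + 5487947449623 = 8757394947468

8757394947468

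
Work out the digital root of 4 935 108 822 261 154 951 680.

4+9+3+5+1+0+8+8+2+2+2+6+1+1+5+4+9+5+1+6+8+0 = 90
9+0 = 9

9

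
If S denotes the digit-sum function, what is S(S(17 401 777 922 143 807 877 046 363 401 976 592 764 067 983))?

9

First digit sum: 207.
2+0+7 = 9.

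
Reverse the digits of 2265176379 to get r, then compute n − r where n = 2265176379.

-7471539243

Reverse of 2265176379 is 9736715622.
2265176379 − 9736715622 = -7471539243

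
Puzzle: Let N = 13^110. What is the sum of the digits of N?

13^110 = 341797399186042035027394120631466321910287364497286886852738358841330579862013991380742233214225094764227736945196195797849
Sum of its 123 digits: 565.

565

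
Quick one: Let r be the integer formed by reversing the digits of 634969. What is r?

969436

Reversing 634969 gives 969436.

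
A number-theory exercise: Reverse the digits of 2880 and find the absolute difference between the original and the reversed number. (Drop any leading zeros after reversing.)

Reverse of 2880 is 882.
|2880 − 882| = 1998

1998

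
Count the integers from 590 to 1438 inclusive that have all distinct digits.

The integers in [590, 1438] that have all distinct digits: 590, 591, 592, 593, 594, 596, …, 1437, 1438.
484 qualify.

484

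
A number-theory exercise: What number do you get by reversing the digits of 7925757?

7575297

Reversing 7925757 gives 7575297.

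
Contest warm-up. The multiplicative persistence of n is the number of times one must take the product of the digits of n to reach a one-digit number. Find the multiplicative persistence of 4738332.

2

4738332 → 12096 → 0 (2 steps)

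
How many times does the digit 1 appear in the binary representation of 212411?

212411 in base 2 is 110011110110111011.
The digit 1 appears 13 times.

13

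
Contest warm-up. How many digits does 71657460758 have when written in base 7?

13

71657460758 in base 7 is 5114511236522, which has 13 digits.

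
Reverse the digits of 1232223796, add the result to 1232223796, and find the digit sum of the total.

Reversal of 1232223796 is 6973222321; 1232223796 + 6973222321 = 8205446117.
Digit sum of 8205446117: 8+2+0+5+4+4+6+1+1+7 = 38.

38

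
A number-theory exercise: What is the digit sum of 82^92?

802

82^92 = 117726550591817552871361095417544869669132270560514634765407143585552877357919743070401629525095035659340521594115156856300280701998939129600390755927405829934737278856935243776
Sum of its 177 digits: 802.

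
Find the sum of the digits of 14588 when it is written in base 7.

14

14588 in base 7 is 60350.
Digit sum: 6+0+3+5+0 = 14.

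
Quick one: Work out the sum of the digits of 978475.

40

9+7+8+4+7+5 = 40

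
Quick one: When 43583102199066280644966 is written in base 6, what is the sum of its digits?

86

43583102199066280644966 in base 6 is 110325515511444440143525252250.
Digit sum: 1+1+0+3+2+5+5+1+5+5+1+1+4+4+4+4+4+0+1+4+3+5+2+5+2+5+2+2+5+0 = 86.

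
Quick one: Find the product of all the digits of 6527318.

6×5×2×7×3×1×8 = 10080

10080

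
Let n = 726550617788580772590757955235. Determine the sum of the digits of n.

153

7+2+6+5+5+0+6+1+7+7+8+8+5+8+0+7+7+2+5+9+0+7+5+7+9+5+5+2+3+5 = 153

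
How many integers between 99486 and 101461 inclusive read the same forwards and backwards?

8

The integers in [99486, 101461] that read the same forwards and backwards: 99499, 99599, 99699, 99799, 99899, 99999, 100001, 101101.
8 qualify.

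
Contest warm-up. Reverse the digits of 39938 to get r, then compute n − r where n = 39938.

-44055

Reverse of 39938 is 83993.
39938 − 83993 = -44055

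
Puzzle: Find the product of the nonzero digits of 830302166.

5184

8×3×3×2×1×6×6 = 5184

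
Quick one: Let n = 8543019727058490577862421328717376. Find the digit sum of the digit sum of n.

14

First digit sum: 158.
1+5+8 = 14.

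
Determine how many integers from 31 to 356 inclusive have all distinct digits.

243

The integers in [31, 356] that have all distinct digits: 31, 32, 34, 35, 36, 37, …, 354, 356.
243 qualify.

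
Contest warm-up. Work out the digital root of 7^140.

The digital root of n equals n mod 9 (or 9 when 9 | n), so we need 7^140 mod 9.
7^140 ≡ 4 (mod 9), so the digital root is 4.

4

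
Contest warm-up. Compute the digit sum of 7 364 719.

7+3+6+4+7+1+9 = 37

37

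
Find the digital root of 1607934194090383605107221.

1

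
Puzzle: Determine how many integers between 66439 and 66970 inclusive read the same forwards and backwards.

The integers in [66439, 66970] that read the same forwards and backwards: 66466, 66566, 66666, 66766, 66866, 66966.
6 qualify.

6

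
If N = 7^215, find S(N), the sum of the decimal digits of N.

850

7^215 = 49668220795091884651907142960639368424326254741611211524326010263456170596642637137926805158205709094699227041655678921514754655399939187863849724339366170077067998937156353762669943
Sum of its 182 digits: 850.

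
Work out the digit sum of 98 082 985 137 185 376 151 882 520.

9+8+0+8+2+9+8+5+1+3+7+1+8+5+3+7+6+1+5+1+8+8+2+5+2+0 = 122

122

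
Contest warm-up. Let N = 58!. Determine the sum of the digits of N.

288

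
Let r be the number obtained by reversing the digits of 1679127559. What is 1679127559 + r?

11236347320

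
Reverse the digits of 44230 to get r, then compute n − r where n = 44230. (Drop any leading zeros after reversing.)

Reverse of 44230 is 3244.
44230 − 3244 = 40986

40986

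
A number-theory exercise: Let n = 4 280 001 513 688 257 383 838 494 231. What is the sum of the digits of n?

4+2+8+0+0+0+1+5+1+3+6+8+8+2+5+7+3+8+3+8+3+8+4+9+4+2+3+1 = 116

116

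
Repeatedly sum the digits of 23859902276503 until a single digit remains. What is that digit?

7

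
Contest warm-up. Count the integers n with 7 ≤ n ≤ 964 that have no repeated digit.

713

The integers in [7, 964] that have no repeated digit: 7, 8, 9, 10, 12, 13, …, 963, 964.
713 qualify.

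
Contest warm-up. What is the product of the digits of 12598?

1×2×5×9×8 = 720

720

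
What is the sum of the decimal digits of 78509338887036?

7+8+5+0+9+3+3+8+8+8+7+0+3+6 = 75

75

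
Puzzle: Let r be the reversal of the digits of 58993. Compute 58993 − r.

Reverse of 58993 is 39985.
58993 − 39985 = 19008

19008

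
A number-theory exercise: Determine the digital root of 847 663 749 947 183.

8+4+7+6+6+3+7+4+9+9+4+7+1+8+3 = 86
8+6 = 14
1+4 = 5

5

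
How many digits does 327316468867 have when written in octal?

13

327316468867 in base 8 is 4606545172203, which has 13 digits.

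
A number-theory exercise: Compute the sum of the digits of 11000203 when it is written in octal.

11000203 in base 8 is 51754613.
Digit sum: 5+1+7+5+4+6+1+3 = 32.

32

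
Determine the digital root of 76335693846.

6

7+6+3+3+5+6+9+3+8+4+6 = 60
6+0 = 6
(Equivalently, 76335693846 mod 9 = 6.)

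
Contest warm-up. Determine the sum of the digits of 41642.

17

4+1+6+4+2 = 17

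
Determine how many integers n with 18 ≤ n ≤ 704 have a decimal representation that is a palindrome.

68

The integers in [18, 704] that have a decimal representation that is a palindrome: 22, 33, 44, 55, 66, 77, …, 686, 696.
68 qualify.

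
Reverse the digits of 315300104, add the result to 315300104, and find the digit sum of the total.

34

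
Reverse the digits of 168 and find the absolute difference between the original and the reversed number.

693

Reverse of 168 is 861.
|168 − 861| = 693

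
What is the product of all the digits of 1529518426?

172800

1×5×2×9×5×1×8×4×2×6 = 172800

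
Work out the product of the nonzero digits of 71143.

84

7×1×1×4×3 = 84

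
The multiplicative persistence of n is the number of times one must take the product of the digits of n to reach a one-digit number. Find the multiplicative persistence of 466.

466 → 144 → 16 → 6 (3 steps)

3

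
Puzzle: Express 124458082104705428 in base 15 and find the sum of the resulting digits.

114

124458082104705428 in base 15 is 43E3954E785E888.
Digit sum: 4+3+14+3+9+5+4+14+7+8+5+14+8+8+8 = 114.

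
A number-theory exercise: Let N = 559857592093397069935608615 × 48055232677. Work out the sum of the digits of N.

126

559857592093397069935608615 × 48055232677 = 26904086854033151711105713401430712355
Sum of its 38 digits: 126.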